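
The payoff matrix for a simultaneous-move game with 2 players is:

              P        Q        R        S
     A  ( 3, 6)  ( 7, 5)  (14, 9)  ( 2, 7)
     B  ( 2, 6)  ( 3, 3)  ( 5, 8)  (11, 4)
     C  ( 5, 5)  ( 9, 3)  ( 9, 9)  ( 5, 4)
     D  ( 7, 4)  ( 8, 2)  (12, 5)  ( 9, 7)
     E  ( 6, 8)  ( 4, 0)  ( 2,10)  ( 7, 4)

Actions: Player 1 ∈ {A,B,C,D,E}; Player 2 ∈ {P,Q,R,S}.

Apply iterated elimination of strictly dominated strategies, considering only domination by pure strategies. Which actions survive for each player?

IESDS → P1:{A,B,D} P2:{R,S}

P1 drop E (D beats it: P:7>6 Q:8>4 R:12>2 S:9>7)
P2 drop P (R beats it: A:9>6 B:8>6 C:9>5 D:5>4)
P2 drop Q (R beats it: A:9>5 B:8>3 C:9>3 D:5>2)
P1 drop C (D beats it: R:12>9 S:9>5)
P1→{A,B,D} P2→{R,S}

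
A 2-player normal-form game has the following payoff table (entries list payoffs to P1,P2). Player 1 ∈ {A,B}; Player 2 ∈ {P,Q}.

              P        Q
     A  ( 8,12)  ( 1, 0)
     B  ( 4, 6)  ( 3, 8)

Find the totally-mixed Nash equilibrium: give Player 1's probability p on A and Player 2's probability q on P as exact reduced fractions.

P1 indiff ⇒ q·8+(1-q)·1 = q·4+(1-q)·3 ⇒ q(4) = (1-q)(2) ⇒ q = 1/3
P2 indiff ⇒ p·12+(1-p)·6 = p·0+(1-p)·8 ⇒ p(12) = (1-p)(2) ⇒ p = 1/7

(p,q) = (1/7, 1/3)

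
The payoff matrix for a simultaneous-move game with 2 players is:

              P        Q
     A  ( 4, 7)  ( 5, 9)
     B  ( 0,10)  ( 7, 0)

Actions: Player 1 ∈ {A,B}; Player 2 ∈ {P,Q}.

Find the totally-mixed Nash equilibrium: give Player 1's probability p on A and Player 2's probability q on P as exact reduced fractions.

(p,q) = (5/6, 1/3)

P1 indiff ⇒ q·4+(1-q)·5 = q·0+(1-q)·7 ⇒ q(4) = (1-q)(2) ⇒ q = 1/3
P2 indiff ⇒ p·7+(1-p)·10 = p·9+(1-p)·0 ⇒ p(-2) = (1-p)(-10) ⇒ p = 5/6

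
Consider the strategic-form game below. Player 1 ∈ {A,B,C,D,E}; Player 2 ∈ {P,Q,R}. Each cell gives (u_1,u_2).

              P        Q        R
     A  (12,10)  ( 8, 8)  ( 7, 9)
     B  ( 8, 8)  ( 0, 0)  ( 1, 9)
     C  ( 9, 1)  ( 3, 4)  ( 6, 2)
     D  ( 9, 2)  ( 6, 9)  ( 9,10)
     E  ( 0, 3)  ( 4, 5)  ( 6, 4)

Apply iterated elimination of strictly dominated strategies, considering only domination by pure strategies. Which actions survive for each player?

IESDS → P1:{A,D} P2:{P,R}

P1 drop B (A beats it: P:12>8 Q:8>0 R:7>1)
P1 drop C (A beats it: P:12>9 Q:8>3 R:7>6)
P1 drop E (A beats it: P:12>0 Q:8>4 R:7>6)
P2 drop Q (R beats it: A:9>8 D:10>9)
P1→{A,D} P2→{P,R}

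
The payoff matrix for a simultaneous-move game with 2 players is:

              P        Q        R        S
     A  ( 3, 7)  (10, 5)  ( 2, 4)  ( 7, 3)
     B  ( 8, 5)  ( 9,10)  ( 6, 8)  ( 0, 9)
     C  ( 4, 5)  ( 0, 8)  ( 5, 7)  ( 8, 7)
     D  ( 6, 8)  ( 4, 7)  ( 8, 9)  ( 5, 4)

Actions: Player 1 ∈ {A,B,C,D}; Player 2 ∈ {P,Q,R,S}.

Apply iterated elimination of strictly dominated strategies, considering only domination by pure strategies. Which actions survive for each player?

IESDS → P1:{A,B,D} P2:{P,Q,R}

P2 drop S (Q beats it: A:5>3 B:10>9 C:8>7 D:7>4)
P1 drop C (B beats it: P:8>4 Q:9>0 R:6>5)
P1→{A,B,D} P2→{P,Q,R}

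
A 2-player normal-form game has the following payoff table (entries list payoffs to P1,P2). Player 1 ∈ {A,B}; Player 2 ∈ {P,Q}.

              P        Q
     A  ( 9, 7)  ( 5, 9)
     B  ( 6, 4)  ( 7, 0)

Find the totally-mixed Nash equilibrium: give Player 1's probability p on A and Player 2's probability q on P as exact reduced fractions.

P1 indiff ⇒ q·9+(1-q)·5 = q·6+(1-q)·7 ⇒ q(3) = (1-q)(2) ⇒ q = 2/5
P2 indiff ⇒ p·7+(1-p)·4 = p·9+(1-p)·0 ⇒ p(-2) = (1-p)(-4) ⇒ p = 2/3

p=2/3, q=2/5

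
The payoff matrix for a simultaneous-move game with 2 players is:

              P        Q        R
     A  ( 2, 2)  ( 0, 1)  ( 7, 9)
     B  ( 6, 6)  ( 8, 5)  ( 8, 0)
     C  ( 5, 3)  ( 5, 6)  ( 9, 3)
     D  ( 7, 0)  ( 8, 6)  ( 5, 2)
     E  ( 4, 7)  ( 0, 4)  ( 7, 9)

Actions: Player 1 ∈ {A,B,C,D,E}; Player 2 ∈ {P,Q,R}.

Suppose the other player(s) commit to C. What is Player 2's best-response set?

u_2(P vs C) = 3
u_2(Q vs C) = 6
u_2(R vs C) = 3
max payoff 6 at {Q}

BR_2 = {Q}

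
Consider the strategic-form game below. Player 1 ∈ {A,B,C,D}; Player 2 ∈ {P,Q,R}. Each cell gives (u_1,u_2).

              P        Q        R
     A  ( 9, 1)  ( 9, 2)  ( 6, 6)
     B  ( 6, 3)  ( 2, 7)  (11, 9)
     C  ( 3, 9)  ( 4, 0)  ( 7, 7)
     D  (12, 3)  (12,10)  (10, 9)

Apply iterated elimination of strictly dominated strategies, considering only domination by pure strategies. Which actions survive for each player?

IESDS → P1:{B,D} P2:{Q,R}

P1 drop A (D beats it: P:12>9 Q:12>9 R:10>6)
P1 drop C (D beats it: P:12>3 Q:12>4 R:10>7)
P2 drop P (Q beats it: B:7>3 D:10>3)
P1→{B,D} P2→{Q,R}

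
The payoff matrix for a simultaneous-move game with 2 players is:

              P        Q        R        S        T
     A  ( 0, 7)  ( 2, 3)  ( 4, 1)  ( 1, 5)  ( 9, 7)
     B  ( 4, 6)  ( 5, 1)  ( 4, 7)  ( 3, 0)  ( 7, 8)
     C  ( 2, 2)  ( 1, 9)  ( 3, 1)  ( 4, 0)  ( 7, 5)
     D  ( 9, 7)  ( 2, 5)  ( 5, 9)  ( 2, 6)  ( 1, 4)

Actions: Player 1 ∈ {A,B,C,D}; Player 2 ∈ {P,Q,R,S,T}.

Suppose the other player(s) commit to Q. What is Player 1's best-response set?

u_1(A vs Q) = 2
u_1(B vs Q) = 5
u_1(C vs Q) = 1
u_1(D vs Q) = 2
max payoff 5 at {B}

P1 best: {B}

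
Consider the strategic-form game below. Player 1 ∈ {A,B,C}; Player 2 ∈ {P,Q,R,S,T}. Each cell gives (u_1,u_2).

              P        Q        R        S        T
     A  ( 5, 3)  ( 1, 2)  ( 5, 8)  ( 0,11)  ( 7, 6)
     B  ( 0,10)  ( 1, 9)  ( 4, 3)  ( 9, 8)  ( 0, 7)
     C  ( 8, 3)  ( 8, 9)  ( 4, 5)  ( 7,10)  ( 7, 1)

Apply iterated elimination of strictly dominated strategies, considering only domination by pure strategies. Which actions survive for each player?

IESDS → P1:{B,C} P2:{P,Q,S}

P2 drop R (S beats it: A:11>8 B:8>3 C:10>5)
P2 drop T (S beats it: A:11>6 B:8>7 C:10>1)
P1 drop A (C beats it: P:8>5 Q:8>1 S:7>0)
P1→{B,C} P2→{P,Q,S}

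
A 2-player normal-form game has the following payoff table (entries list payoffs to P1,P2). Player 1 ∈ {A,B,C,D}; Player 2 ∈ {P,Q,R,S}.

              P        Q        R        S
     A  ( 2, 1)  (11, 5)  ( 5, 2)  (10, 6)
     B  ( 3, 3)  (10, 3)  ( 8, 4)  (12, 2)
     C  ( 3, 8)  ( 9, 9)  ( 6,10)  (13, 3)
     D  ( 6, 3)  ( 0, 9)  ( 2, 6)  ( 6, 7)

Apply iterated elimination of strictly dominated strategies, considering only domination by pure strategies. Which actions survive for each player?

Remaining: P1:{A,B,C} P2:{Q,R,S}

P2 drop P (R beats it: A:2>1 B:4>3 C:10>8 D:6>3)
P1 drop D (A beats it: Q:11>0 R:5>2 S:10>6)
P1→{A,B,C} P2→{Q,R,S}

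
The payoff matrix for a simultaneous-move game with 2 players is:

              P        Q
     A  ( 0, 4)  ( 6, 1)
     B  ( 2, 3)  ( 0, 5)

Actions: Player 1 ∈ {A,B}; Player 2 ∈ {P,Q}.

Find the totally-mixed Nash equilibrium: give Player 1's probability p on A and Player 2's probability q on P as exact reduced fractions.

(p,q) = (2/5, 3/4)

P1 indiff ⇒ q·0+(1-q)·6 = q·2+(1-q)·0 ⇒ q(-2) = (1-q)(-6) ⇒ q = 3/4
P2 indiff ⇒ p·4+(1-p)·3 = p·1+(1-p)·5 ⇒ p(3) = (1-p)(2) ⇒ p = 2/5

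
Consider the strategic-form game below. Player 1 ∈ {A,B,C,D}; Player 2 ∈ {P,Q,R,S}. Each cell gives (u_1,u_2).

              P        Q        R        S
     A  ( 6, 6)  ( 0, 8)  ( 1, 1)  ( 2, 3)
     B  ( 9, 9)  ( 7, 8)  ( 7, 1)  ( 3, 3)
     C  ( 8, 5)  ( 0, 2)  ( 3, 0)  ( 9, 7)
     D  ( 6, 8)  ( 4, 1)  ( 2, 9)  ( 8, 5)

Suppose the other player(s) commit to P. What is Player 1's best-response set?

P1 best: {B}

u_1(A vs P) = 6
u_1(B vs P) = 9
u_1(C vs P) = 8
u_1(D vs P) = 6
max payoff 9 at {B}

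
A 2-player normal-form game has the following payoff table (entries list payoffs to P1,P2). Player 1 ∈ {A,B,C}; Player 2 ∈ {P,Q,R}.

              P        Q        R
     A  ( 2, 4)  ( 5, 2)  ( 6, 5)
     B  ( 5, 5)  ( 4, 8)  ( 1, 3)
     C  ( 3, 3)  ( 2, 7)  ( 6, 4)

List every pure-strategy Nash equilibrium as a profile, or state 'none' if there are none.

NE set: (A,R)

(A,P): not NE [P1→B gives 5>2; P2→R gives 5>4]
(A,Q): not NE [P2→R gives 5>2]
(A,R): NE
(B,P): not NE [P2→Q gives 8>5]
(B,Q): not NE [P1→A gives 5>4]
(B,R): not NE [P1→C gives 6>1; P2→Q gives 8>3]
(C,P): not NE [P1→B gives 5>3; P2→Q gives 7>3]
(C,Q): not NE [P1→A gives 5>2]
(C,R): not NE [P2→Q gives 7>4]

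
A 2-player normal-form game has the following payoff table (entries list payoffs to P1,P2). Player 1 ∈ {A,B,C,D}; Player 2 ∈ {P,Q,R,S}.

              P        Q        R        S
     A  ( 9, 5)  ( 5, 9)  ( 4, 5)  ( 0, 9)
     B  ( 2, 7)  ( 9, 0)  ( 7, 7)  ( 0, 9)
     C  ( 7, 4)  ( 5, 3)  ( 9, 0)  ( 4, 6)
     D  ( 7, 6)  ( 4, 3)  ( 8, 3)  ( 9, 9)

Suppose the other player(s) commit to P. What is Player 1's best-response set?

argmax u_1 = {A}

u_1(A vs P) = 9
u_1(B vs P) = 2
u_1(C vs P) = 7
u_1(D vs P) = 7
max payoff 9 at {A}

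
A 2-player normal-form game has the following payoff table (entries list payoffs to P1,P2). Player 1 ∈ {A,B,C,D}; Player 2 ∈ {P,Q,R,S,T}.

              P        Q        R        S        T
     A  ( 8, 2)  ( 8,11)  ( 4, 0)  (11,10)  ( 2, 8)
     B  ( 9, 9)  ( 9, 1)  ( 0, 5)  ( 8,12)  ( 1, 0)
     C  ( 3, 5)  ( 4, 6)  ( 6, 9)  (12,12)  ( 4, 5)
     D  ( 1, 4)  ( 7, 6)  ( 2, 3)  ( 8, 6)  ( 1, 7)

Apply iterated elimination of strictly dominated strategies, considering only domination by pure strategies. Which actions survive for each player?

P1 drop D (A beats it: P:8>1 Q:8>7 R:4>2 S:11>8 T:2>1)
P2 drop P (S beats it: A:10>2 B:12>9 C:12>5)
P2 drop R (S beats it: A:10>0 B:12>5 C:12>9)
P2 drop T (Q beats it: A:11>8 B:1>0 C:6>5)
P1→{A,B,C} P2→{Q,S}

Survivors P1:{A,B,C} P2:{Q,S}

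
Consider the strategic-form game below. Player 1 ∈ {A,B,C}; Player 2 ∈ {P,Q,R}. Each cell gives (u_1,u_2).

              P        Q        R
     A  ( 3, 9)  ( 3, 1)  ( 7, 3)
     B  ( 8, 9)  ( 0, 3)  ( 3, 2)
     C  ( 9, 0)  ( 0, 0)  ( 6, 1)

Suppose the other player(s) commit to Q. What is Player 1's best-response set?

u_1(A vs Q) = 3
u_1(B vs Q) = 0
u_1(C vs Q) = 0
max payoff 3 at {A}

P1 best: {A}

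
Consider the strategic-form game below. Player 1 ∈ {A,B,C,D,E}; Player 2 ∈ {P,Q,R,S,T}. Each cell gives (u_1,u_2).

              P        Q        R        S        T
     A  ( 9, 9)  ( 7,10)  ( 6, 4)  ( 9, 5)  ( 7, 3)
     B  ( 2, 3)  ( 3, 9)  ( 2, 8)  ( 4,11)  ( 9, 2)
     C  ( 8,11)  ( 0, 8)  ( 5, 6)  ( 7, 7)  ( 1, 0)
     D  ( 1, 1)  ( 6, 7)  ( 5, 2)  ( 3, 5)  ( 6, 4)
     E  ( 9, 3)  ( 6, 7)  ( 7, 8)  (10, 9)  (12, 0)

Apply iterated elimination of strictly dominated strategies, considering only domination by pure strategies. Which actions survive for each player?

IESDS → P1:{A,E} P2:{Q,S}

P1 drop B (E beats it: P:9>2 Q:6>3 R:7>2 S:10>4 T:12>9)
P1 drop C (A beats it: P:9>8 Q:7>0 R:6>5 S:9>7 T:7>1)
P1 drop D (A beats it: P:9>1 Q:7>6 R:6>5 S:9>3 T:7>6)
P2 drop P (Q beats it: A:10>9 E:7>3)
P2 drop R (S beats it: A:5>4 E:9>8)
P2 drop T (Q beats it: A:10>3 E:7>0)
P1→{A,E} P2→{Q,S}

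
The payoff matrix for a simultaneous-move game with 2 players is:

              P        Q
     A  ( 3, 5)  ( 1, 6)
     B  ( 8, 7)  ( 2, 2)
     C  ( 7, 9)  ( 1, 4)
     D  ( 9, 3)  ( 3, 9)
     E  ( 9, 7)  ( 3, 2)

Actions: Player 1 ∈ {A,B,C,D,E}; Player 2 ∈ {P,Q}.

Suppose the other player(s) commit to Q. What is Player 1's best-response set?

BR_1 = {D,E}

u_1(A vs Q) = 1
u_1(B vs Q) = 2
u_1(C vs Q) = 1
u_1(D vs Q) = 3
u_1(E vs Q) = 3
max payoff 3 at {D,E}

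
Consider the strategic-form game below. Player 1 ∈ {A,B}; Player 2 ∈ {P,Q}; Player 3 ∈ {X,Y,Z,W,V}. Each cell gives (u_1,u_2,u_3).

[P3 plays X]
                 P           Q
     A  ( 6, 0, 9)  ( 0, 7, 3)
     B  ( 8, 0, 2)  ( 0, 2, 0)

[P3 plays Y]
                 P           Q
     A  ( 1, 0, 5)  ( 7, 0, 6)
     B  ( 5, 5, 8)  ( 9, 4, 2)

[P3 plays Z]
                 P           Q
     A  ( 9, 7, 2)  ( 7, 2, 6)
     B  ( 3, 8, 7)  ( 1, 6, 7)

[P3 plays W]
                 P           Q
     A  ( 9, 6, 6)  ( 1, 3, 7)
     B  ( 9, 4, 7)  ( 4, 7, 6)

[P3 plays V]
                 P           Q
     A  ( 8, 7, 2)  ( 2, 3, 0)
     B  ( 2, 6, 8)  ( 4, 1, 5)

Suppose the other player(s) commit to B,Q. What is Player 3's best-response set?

argmax u_3 = {Z}

u_3(X vs B,Q) = 0
u_3(Y vs B,Q) = 2
u_3(Z vs B,Q) = 7
u_3(W vs B,Q) = 6
u_3(V vs B,Q) = 5
max payoff 7 at {Z}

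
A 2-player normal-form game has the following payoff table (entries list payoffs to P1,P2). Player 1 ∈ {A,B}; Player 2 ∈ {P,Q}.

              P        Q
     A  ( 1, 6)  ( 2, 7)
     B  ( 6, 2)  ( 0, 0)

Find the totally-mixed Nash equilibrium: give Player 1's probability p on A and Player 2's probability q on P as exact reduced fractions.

p=2/3, q=2/7

P1 indiff ⇒ q·1+(1-q)·2 = q·6+(1-q)·0 ⇒ q(-5) = (1-q)(-2) ⇒ q = 2/7
P2 indiff ⇒ p·6+(1-p)·2 = p·7+(1-p)·0 ⇒ p(-1) = (1-p)(-2) ⇒ p = 2/3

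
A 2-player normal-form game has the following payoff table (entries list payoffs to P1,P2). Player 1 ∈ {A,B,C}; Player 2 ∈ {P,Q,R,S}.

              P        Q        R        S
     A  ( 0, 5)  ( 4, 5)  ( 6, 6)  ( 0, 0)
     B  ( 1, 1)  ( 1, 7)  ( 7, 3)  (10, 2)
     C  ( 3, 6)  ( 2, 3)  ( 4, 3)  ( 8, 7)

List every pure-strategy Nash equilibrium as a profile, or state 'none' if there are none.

No pure NE.

(A,P): not NE [P1→C gives 3>0; P2→R gives 6>5]
(A,Q): not NE [P2→R gives 6>5]
(A,R): not NE [P1→B gives 7>6]
(A,S): not NE [P1→B gives 10>0; P2→R gives 6>0]
(B,P): not NE [P1→C gives 3>1; P2→Q gives 7>1]
(B,Q): not NE [P1→A gives 4>1]
(B,R): not NE [P2→Q gives 7>3]
(B,S): not NE [P2→Q gives 7>2]
(C,P): not NE [P2→S gives 7>6]
(C,Q): not NE [P1→A gives 4>2; P2→S gives 7>3]
(C,R): not NE [P1→B gives 7>4; P2→S gives 7>3]
(C,S): not NE [P1→B gives 10>8]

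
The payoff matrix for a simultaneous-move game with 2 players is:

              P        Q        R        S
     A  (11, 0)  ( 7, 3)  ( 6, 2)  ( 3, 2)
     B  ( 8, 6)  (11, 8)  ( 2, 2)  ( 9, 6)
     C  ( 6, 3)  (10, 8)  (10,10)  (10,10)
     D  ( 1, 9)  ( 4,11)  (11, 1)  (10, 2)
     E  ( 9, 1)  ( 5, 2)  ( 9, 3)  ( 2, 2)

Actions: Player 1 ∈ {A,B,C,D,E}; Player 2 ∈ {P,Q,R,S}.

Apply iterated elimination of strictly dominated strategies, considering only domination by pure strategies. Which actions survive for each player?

Survivors P1:{B,C,D} P2:{Q,R,S}

P2 drop P (Q beats it: A:3>0 B:8>6 C:8>3 D:11>9 E:2>1)
P1 drop A (C beats it: Q:10>7 R:10>6 S:10>3)
P1 drop E (C beats it: Q:10>5 R:10>9 S:10>2)
P1→{B,C,D} P2→{Q,R,S}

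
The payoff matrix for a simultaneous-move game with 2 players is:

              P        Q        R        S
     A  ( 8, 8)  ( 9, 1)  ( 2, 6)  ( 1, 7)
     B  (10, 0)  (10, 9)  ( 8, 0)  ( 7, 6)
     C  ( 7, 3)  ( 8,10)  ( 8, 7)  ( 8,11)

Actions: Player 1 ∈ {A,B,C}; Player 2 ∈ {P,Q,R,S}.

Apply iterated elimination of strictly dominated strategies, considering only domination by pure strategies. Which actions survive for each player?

Remaining: P1:{B,C} P2:{Q,S}

P1 drop A (B beats it: P:10>8 Q:10>9 R:8>2 S:7>1)
P2 drop P (Q beats it: B:9>0 C:10>3)
P2 drop R (Q beats it: B:9>0 C:10>7)
P1→{B,C} P2→{Q,S}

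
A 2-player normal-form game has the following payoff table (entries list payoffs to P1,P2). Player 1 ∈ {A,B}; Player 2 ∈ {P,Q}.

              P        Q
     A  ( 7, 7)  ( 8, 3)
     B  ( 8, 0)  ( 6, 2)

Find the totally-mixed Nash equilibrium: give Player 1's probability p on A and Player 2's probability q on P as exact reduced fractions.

P1 mixes 1/3 on A; P2 mixes 2/3 on P

P1 indiff ⇒ q·7+(1-q)·8 = q·8+(1-q)·6 ⇒ q(-1) = (1-q)(-2) ⇒ q = 2/3
P2 indiff ⇒ p·7+(1-p)·0 = p·3+(1-p)·2 ⇒ p(4) = (1-p)(2) ⇒ p = 1/3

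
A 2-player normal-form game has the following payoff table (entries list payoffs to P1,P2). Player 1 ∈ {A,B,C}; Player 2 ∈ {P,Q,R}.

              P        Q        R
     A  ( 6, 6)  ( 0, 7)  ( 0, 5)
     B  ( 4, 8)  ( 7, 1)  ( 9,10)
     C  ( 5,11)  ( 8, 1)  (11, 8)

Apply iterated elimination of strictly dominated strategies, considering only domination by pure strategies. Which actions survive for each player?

Remaining: P1:{A,C} P2:{P,Q}

P1 drop B (C beats it: P:5>4 Q:8>7 R:11>9)
P2 drop R (P beats it: A:6>5 C:11>8)
P1→{A,C} P2→{P,Q}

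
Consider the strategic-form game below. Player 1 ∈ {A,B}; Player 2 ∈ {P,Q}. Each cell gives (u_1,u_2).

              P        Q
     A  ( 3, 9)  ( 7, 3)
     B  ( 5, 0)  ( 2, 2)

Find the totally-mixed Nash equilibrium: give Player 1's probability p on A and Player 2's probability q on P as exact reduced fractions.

P1 indiff ⇒ q·3+(1-q)·7 = q·5+(1-q)·2 ⇒ q(-2) = (1-q)(-5) ⇒ q = 5/7
P2 indiff ⇒ p·9+(1-p)·0 = p·3+(1-p)·2 ⇒ p(6) = (1-p)(2) ⇒ p = 1/4

P1 mixes 1/4 on A; P2 mixes 5/7 on P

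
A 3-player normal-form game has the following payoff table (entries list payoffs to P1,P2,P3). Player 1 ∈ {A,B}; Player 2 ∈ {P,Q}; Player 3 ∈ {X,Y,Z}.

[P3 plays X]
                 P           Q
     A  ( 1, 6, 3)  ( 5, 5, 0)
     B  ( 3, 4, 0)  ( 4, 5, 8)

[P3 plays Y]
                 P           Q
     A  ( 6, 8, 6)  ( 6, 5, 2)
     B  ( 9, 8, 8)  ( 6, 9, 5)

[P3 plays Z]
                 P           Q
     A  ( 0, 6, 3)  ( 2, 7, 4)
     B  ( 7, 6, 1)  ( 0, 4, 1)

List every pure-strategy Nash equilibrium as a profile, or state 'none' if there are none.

(A,P,X): not NE [P1→B gives 3>1; P3→Y gives 6>3]
(A,P,Y): not NE [P1→B gives 9>6]
(A,P,Z): not NE [P1→B gives 7>0; P2→Q gives 7>6; P3→Y gives 6>3]
(A,Q,X): not NE [P2→P gives 6>5; P3→Z gives 4>0]
(A,Q,Y): not NE [P2→P gives 8>5; P3→Z gives 4>2]
(A,Q,Z): NE
(B,P,X): not NE [P2→Q gives 5>4; P3→Y gives 8>0]
(B,P,Y): not NE [P2→Q gives 9>8]
(B,P,Z): not NE [P3→Y gives 8>1]
(B,Q,X): not NE [P1→A gives 5>4]
(B,Q,Y): not NE [P3→X gives 8>5]
(B,Q,Z): not NE [P1→A gives 2>0; P2→P gives 6>4; P3→X gives 8>1]

PSNE = {(A,Q,Z)}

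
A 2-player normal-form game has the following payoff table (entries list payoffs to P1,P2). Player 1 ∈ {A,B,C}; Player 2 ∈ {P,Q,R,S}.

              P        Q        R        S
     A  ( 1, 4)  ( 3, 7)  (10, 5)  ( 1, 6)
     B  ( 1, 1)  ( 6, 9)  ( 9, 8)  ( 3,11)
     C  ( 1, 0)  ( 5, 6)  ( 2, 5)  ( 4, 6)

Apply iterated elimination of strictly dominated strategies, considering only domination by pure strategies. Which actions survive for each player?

P2 drop P (Q beats it: A:7>4 B:9>1 C:6>0)
P2 drop R (Q beats it: A:7>5 B:9>8 C:6>5)
P1 drop A (B beats it: Q:6>3 S:3>1)
P1→{B,C} P2→{Q,S}

IESDS → P1:{B,C} P2:{Q,S}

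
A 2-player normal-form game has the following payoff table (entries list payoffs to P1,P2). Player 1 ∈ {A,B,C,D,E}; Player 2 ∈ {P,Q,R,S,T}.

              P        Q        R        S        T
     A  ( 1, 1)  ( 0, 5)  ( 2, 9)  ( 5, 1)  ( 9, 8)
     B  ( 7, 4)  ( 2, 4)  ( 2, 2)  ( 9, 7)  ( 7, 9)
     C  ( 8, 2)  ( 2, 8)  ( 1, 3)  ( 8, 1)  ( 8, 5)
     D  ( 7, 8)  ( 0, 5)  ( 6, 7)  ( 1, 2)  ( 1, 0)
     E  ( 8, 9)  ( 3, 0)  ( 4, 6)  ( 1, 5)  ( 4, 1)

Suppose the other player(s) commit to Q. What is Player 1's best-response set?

BR_1 = {E}

u_1(A vs Q) = 0
u_1(B vs Q) = 2
u_1(C vs Q) = 2
u_1(D vs Q) = 0
u_1(E vs Q) = 3
max payoff 3 at {E}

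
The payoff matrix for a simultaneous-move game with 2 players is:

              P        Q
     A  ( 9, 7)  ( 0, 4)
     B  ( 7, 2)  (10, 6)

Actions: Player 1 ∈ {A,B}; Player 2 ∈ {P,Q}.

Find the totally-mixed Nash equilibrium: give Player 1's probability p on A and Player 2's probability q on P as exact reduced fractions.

P1 mixes 4/7 on A; P2 mixes 5/6 on P

P1 indiff ⇒ q·9+(1-q)·0 = q·7+(1-q)·10 ⇒ q(2) = (1-q)(10) ⇒ q = 5/6
P2 indiff ⇒ p·7+(1-p)·2 = p·4+(1-p)·6 ⇒ p(3) = (1-p)(4) ⇒ p = 4/7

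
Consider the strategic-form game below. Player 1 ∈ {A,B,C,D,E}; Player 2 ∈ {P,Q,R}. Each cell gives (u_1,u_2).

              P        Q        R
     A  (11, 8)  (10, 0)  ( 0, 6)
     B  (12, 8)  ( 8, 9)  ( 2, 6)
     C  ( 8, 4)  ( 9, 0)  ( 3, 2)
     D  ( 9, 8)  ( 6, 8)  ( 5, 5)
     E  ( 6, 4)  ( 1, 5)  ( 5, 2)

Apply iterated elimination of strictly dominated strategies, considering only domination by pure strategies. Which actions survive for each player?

IESDS → P1:{A,B} P2:{P,Q}

P2 drop R (P beats it: A:8>6 B:8>6 C:4>2 D:8>5 E:4>2)
P1 drop C (A beats it: P:11>8 Q:10>9)
P1 drop D (A beats it: P:11>9 Q:10>6)
P1 drop E (A beats it: P:11>6 Q:10>1)
P1→{A,B} P2→{P,Q}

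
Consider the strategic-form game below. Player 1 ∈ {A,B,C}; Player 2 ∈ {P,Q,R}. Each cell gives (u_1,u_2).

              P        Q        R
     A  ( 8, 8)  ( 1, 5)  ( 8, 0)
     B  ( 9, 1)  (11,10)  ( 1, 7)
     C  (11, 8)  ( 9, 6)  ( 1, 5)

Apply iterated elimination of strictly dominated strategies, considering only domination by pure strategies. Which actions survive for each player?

P2 drop R (Q beats it: A:5>0 B:10>7 C:6>5)
P1 drop A (B beats it: P:9>8 Q:11>1)
P1→{B,C} P2→{P,Q}

Remaining: P1:{B,C} P2:{P,Q}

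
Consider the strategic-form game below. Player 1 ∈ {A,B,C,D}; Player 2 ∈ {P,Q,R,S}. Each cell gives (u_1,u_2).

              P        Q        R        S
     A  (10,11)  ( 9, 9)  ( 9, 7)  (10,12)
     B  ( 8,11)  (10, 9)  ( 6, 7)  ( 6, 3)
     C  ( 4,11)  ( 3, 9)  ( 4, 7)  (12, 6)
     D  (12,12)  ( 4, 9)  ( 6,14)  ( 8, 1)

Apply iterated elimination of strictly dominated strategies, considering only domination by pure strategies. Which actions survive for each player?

P2 drop Q (P beats it: A:11>9 B:11>9 C:11>9 D:12>9)
P1 drop B (A beats it: P:10>8 R:9>6 S:10>6)
P1→{A,C,D} P2→{P,R,S}

IESDS → P1:{A,C,D} P2:{P,R,S}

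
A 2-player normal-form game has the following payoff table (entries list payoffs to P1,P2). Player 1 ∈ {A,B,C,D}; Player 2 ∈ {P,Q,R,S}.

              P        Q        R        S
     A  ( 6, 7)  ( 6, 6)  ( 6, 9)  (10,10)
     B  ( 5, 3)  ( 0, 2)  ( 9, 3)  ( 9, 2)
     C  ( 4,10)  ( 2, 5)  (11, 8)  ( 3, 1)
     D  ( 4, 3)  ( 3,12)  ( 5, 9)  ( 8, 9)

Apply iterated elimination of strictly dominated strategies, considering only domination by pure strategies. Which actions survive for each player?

P1 drop D (A beats it: P:6>4 Q:6>3 R:6>5 S:10>8)
P2 drop Q (P beats it: A:7>6 B:3>2 C:10>5)
P1→{A,B,C} P2→{P,R,S}

Remaining: P1:{A,B,C} P2:{P,R,S}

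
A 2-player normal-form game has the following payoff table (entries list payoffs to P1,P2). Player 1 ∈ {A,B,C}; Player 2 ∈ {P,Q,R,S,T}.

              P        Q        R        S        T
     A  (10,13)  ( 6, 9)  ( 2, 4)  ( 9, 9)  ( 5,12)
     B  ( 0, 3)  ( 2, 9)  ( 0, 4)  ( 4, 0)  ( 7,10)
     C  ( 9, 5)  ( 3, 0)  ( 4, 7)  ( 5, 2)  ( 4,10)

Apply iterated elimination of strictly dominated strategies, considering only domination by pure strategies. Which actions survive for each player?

IESDS → P1:{A,B} P2:{P,T}

P2 drop Q (T beats it: A:12>9 B:10>9 C:10>0)
P2 drop R (T beats it: A:12>4 B:10>4 C:10>7)
P1 drop C (A beats it: P:10>9 S:9>5 T:5>4)
P2 drop S (P beats it: A:13>9 B:3>0)
P1→{A,B} P2→{P,T}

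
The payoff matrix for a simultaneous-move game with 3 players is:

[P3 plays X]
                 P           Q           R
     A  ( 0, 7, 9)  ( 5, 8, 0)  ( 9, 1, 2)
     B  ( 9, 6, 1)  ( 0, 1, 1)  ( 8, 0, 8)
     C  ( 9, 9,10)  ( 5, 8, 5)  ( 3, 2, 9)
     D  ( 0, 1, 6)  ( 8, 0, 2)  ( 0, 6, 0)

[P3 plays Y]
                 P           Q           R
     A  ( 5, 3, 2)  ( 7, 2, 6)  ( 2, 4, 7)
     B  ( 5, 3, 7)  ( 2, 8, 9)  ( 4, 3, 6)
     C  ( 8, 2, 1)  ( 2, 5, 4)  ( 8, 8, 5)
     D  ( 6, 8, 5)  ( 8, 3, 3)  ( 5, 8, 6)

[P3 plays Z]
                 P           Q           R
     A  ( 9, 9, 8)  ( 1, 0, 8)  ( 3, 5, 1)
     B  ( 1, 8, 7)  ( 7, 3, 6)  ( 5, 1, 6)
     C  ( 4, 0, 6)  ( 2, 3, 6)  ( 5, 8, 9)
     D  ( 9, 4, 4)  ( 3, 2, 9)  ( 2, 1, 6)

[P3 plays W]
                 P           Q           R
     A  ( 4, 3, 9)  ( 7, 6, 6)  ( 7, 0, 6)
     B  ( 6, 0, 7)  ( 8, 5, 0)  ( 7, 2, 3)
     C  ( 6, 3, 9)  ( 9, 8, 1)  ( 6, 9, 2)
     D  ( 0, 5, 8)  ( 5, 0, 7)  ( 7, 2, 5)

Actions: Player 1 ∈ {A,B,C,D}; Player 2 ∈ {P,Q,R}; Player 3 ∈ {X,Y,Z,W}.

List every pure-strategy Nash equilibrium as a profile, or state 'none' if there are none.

Nash profiles: (C,P,X), (C,R,Z)

(A,P,X): not NE [P1→C gives 9>0; P2→Q gives 8>7]
(A,P,Y): not NE [P1→C gives 8>5; P2→R gives 4>3; P3→W gives 9>2]
(A,P,Z): not NE [P3→W gives 9>8]
(A,P,W): not NE [P1→C gives 6>4; P2→Q gives 6>3]
(A,Q,X): not NE [P1→D gives 8>5; P3→Z gives 8>0]
(A,Q,Y): not NE [P1→D gives 8>7; P2→R gives 4>2; P3→Z gives 8>6]
(A,Q,Z): not NE [P1→B gives 7>1; P2→P gives 9>0]
(A,Q,W): not NE [P1→C gives 9>7; P3→Z gives 8>6]
(A,R,X): not NE [P2→Q gives 8>1; P3→Y gives 7>2]
(A,R,Y): not NE [P1→C gives 8>2]
(A,R,Z): not NE [P1→C gives 5>3; P2→P gives 9>5; P3→Y gives 7>1]
(A,R,W): not NE [P2→Q gives 6>0; P3→Y gives 7>6]
(B,P,X): not NE [P3→W gives 7>1]
(B,P,Y): not NE [P1→C gives 8>5; P2→Q gives 8>3]
(B,P,Z): not NE [P1→D gives 9>1]
(B,P,W): not NE [P2→Q gives 5>0]
(B,Q,X): not NE [P1→D gives 8>0; P2→P gives 6>1; P3→Y gives 9>1]
(B,Q,Y): not NE [P1→D gives 8>2]
(B,Q,Z): not NE [P2→P gives 8>3; P3→Y gives 9>6]
(B,Q,W): not NE [P1→C gives 9>8; P3→Y gives 9>0]
(B,R,X): not NE [P1→A gives 9>8; P2→P gives 6>0]
(B,R,Y): not NE [P1→C gives 8>4; P2→Q gives 8>3; P3→X gives 8>6]
(B,R,Z): not NE [P2→P gives 8>1; P3→X gives 8>6]
(B,R,W): not NE [P2→Q gives 5>2; P3→X gives 8>3]
(C,P,X): NE
(C,P,Y): not NE [P2→R gives 8>2; P3→X gives 10>1]
(C,P,Z): not NE [P1→D gives 9>4; P2→R gives 8>0; P3→X gives 10>6]
(C,P,W): not NE [P2→R gives 9>3; P3→X gives 10>9]
(C,Q,X): not NE [P1→D gives 8>5; P2→P gives 9>8; P3→Z gives 6>5]
(C,Q,Y): not NE [P1→D gives 8>2; P2→R gives 8>5; P3→Z gives 6>4]
(C,Q,Z): not NE [P1→B gives 7>2; P2→R gives 8>3]
(C,Q,W): not NE [P2→R gives 9>8; P3→Z gives 6>1]
(C,R,X): not NE [P1→A gives 9>3; P2→P gives 9>2]
(C,R,Y): not NE [P3→Z gives 9>5]
(C,R,Z): NE
(C,R,W): not NE [P1→D gives 7>6; P3→Z gives 9>2]
(D,P,X): not NE [P1→C gives 9>0; P2→R gives 6>1; P3→W gives 8>6]
(D,P,Y): not NE [P1→C gives 8>6; P3→W gives 8>5]
(D,P,Z): not NE [P3→W gives 8>4]
(D,P,W): not NE [P1→C gives 6>0]
(D,Q,X): not NE [P2→R gives 6>0; P3→Z gives 9>2]
(D,Q,Y): not NE [P2→R gives 8>3; P3→Z gives 9>3]
(D,Q,Z): not NE [P1→B gives 7>3; P2→P gives 4>2]
(D,Q,W): not NE [P1→C gives 9>5; P2→P gives 5>0; P3→Z gives 9>7]
(D,R,X): not NE [P1→A gives 9>0; P3→Z gives 6>0]
(D,R,Y): not NE [P1→C gives 8>5]
(D,R,Z): not NE [P1→C gives 5>2; P2→P gives 4>1]
(D,R,W): not NE [P2→P gives 5>2; P3→Z gives 6>5]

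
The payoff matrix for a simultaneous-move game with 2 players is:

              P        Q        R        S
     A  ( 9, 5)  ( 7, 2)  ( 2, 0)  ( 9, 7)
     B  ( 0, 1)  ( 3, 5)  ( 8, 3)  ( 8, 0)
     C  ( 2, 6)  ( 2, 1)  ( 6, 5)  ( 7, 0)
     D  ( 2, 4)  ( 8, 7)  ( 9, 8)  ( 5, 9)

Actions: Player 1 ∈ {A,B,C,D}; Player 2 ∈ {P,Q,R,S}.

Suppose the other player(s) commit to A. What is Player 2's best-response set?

BR_2 = {S}

u_2(P vs A) = 5
u_2(Q vs A) = 2
u_2(R vs A) = 0
u_2(S vs A) = 7
max payoff 7 at {S}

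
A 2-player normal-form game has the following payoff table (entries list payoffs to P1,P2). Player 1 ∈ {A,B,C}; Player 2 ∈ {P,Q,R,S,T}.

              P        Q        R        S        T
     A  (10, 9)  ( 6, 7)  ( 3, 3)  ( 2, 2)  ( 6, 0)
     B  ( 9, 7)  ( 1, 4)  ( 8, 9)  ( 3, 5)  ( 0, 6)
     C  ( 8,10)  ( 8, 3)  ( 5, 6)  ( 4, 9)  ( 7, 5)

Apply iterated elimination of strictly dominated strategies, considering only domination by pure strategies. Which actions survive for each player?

IESDS → P1:{A,B} P2:{P,R}

P2 drop Q (P beats it: A:9>7 B:7>4 C:10>3)
P2 drop S (P beats it: A:9>2 B:7>5 C:10>9)
P2 drop T (P beats it: A:9>0 B:7>6 C:10>5)
P1 drop C (B beats it: P:9>8 R:8>5)
P1→{A,B} P2→{P,R}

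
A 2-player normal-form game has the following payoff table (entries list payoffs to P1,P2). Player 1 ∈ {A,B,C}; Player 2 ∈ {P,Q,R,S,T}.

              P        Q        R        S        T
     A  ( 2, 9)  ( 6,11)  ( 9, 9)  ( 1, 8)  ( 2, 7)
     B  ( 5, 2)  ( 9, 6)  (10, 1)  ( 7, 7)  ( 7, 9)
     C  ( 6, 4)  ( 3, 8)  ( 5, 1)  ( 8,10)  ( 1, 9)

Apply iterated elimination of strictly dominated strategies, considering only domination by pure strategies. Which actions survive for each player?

Remaining: P1:{B,C} P2:{S,T}

P1 drop A (B beats it: P:5>2 Q:9>6 R:10>9 S:7>1 T:7>2)
P2 drop P (Q beats it: B:6>2 C:8>4)
P2 drop Q (S beats it: B:7>6 C:10>8)
P2 drop R (S beats it: B:7>1 C:10>1)
P1→{B,C} P2→{S,T}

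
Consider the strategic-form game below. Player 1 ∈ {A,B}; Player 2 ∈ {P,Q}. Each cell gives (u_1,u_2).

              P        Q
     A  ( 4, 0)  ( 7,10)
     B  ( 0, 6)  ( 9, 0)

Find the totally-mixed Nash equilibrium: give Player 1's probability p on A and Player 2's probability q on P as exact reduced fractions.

(p,q) = (3/8, 1/3)

P1 indiff ⇒ q·4+(1-q)·7 = q·0+(1-q)·9 ⇒ q(4) = (1-q)(2) ⇒ q = 1/3
P2 indiff ⇒ p·0+(1-p)·6 = p·10+(1-p)·0 ⇒ p(-10) = (1-p)(-6) ⇒ p = 3/8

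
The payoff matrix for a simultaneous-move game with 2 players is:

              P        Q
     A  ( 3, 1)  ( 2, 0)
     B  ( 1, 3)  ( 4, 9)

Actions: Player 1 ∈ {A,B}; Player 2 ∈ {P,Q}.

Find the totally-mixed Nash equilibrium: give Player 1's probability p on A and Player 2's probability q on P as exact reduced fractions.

P1 mixes 6/7 on A; P2 mixes 1/2 on P

P1 indiff ⇒ q·3+(1-q)·2 = q·1+(1-q)·4 ⇒ q(2) = (1-q)(2) ⇒ q = 1/2
P2 indiff ⇒ p·1+(1-p)·3 = p·0+(1-p)·9 ⇒ p(1) = (1-p)(6) ⇒ p = 6/7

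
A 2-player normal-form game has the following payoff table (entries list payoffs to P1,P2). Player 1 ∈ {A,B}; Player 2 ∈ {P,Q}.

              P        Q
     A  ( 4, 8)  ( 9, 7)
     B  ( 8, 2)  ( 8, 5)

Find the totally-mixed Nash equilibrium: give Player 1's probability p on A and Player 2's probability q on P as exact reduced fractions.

p=3/4, q=1/5

P1 indiff ⇒ q·4+(1-q)·9 = q·8+(1-q)·8 ⇒ q(-4) = (1-q)(-1) ⇒ q = 1/5
P2 indiff ⇒ p·8+(1-p)·2 = p·7+(1-p)·5 ⇒ p(1) = (1-p)(3) ⇒ p = 3/4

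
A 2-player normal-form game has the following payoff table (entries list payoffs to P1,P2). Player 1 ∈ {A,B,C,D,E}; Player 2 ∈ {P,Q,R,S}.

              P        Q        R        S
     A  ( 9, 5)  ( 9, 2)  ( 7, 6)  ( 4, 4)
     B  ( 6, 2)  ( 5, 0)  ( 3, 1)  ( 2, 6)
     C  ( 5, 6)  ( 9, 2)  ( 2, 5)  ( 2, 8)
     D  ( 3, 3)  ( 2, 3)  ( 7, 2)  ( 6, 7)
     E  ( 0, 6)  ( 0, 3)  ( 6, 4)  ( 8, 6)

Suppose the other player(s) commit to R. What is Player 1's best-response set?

BR_1 = {A,D}

u_1(A vs R) = 7
u_1(B vs R) = 3
u_1(C vs R) = 2
u_1(D vs R) = 7
u_1(E vs R) = 6
max payoff 7 at {A,D}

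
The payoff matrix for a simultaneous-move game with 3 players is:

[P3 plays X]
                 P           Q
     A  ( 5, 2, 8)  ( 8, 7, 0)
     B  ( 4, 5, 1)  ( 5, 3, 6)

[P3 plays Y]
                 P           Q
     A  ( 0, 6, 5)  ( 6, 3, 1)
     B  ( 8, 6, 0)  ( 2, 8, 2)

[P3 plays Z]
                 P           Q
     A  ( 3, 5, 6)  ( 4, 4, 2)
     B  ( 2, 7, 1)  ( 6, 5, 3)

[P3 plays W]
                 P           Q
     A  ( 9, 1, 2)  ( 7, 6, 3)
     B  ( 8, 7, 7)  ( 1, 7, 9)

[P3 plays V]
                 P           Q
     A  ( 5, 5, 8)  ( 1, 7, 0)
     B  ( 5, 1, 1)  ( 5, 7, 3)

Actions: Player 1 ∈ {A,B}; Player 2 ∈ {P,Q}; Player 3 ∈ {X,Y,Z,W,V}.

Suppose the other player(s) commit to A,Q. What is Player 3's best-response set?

argmax u_3 = {W}

u_3(X vs A,Q) = 0
u_3(Y vs A,Q) = 1
u_3(Z vs A,Q) = 2
u_3(W vs A,Q) = 3
u_3(V vs A,Q) = 0
max payoff 3 at {W}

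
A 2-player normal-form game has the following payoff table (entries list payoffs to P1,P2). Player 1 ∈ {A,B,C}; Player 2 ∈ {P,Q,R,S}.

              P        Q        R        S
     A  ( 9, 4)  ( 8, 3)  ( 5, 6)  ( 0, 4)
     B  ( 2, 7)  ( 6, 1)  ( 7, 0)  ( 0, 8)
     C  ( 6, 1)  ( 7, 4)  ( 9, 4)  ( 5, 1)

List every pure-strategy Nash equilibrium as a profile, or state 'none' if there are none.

(A,P): not NE [P2→R gives 6>4]
(A,Q): not NE [P2→R gives 6>3]
(A,R): not NE [P1→C gives 9>5]
(A,S): not NE [P1→C gives 5>0; P2→R gives 6>4]
(B,P): not NE [P1→A gives 9>2; P2→S gives 8>7]
(B,Q): not NE [P1→A gives 8>6; P2→S gives 8>1]
(B,R): not NE [P1→C gives 9>7; P2→S gives 8>0]
(B,S): not NE [P1→C gives 5>0]
(C,P): not NE [P1→A gives 9>6; P2→R gives 4>1]
(C,Q): not NE [P1→A gives 8>7]
(C,R): NE
(C,S): not NE [P2→R gives 4>1]

Nash profiles: (C,R)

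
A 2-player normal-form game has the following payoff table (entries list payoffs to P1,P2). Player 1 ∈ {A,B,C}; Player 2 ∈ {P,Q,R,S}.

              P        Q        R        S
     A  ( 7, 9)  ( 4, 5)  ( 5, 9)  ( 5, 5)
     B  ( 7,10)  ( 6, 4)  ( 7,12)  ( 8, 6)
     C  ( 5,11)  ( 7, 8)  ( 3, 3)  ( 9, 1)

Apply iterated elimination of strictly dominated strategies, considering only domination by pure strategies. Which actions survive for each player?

P2 drop Q (P beats it: A:9>5 B:10>4 C:11>8)
P2 drop S (P beats it: A:9>5 B:10>6 C:11>1)
P1 drop C (A beats it: P:7>5 R:5>3)
P1→{A,B} P2→{P,R}

Survivors P1:{A,B} P2:{P,R}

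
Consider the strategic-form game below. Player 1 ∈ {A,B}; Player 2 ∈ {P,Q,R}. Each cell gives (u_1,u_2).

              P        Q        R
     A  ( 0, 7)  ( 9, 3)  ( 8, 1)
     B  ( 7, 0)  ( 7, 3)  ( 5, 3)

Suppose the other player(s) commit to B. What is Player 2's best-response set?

P2 best: {Q,R}

u_2(P vs B) = 0
u_2(Q vs B) = 3
u_2(R vs B) = 3
max payoff 3 at {Q,R}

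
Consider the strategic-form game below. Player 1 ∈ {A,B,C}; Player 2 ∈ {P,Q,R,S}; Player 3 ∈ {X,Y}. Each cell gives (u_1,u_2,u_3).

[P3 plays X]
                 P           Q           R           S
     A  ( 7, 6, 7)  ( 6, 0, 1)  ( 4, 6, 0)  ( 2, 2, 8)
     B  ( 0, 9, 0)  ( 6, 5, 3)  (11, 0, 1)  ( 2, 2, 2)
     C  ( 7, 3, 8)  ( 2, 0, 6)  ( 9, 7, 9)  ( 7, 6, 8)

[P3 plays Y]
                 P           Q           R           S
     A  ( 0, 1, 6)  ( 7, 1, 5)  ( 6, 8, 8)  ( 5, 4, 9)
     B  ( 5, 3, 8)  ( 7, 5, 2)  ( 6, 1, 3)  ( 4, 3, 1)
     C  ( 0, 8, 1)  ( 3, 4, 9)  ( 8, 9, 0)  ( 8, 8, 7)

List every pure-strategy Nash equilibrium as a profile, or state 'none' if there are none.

(A,P,X): NE
(A,P,Y): not NE [P1→B gives 5>0; P2→R gives 8>1; P3→X gives 7>6]
(A,Q,X): not NE [P2→R gives 6>0; P3→Y gives 5>1]
(A,Q,Y): not NE [P2→R gives 8>1]
(A,R,X): not NE [P1→B gives 11>4; P3→Y gives 8>0]
(A,R,Y): not NE [P1→C gives 8>6]
(A,S,X): not NE [P1→C gives 7>2; P2→R gives 6>2; P3→Y gives 9>8]
(A,S,Y): not NE [P1→C gives 8>5; P2→R gives 8>4]
(B,P,X): not NE [P1→C gives 7>0; P3→Y gives 8>0]
(B,P,Y): not NE [P2→Q gives 5>3]
(B,Q,X): not NE [P2→P gives 9>5]
(B,Q,Y): not NE [P3→X gives 3>2]
(B,R,X): not NE [P2→P gives 9>0; P3→Y gives 3>1]
(B,R,Y): not NE [P1→C gives 8>6; P2→Q gives 5>1]
(B,S,X): not NE [P1→C gives 7>2; P2→P gives 9>2]
(B,S,Y): not NE [P1→C gives 8>4; P2→Q gives 5>3; P3→X gives 2>1]
(C,P,X): not NE [P2→R gives 7>3]
(C,P,Y): not NE [P1→B gives 5>0; P2→R gives 9>8; P3→X gives 8>1]
(C,Q,X): not NE [P1→B gives 6>2; P2→R gives 7>0; P3→Y gives 9>6]
(C,Q,Y): not NE [P1→B gives 7>3; P2→R gives 9>4]
(C,R,X): not NE [P1→B gives 11>9]
(C,R,Y): not NE [P3→X gives 9>0]
(C,S,X): not NE [P2→R gives 7>6]
(C,S,Y): not NE [P2→R gives 9>8; P3→X gives 8>7]

Nash profiles: (A,P,X)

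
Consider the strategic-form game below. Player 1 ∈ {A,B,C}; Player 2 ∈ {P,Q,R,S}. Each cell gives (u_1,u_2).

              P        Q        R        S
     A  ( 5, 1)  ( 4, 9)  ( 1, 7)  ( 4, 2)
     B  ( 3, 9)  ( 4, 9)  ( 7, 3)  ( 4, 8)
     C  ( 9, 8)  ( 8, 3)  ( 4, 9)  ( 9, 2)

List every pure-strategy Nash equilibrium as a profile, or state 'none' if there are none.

(A,P): not NE [P1→C gives 9>5; P2→Q gives 9>1]
(A,Q): not NE [P1→C gives 8>4]
(A,R): not NE [P1→B gives 7>1; P2→Q gives 9>7]
(A,S): not NE [P1→C gives 9>4; P2→Q gives 9>2]
(B,P): not NE [P1→C gives 9>3]
(B,Q): not NE [P1→C gives 8>4]
(B,R): not NE [P2→Q gives 9>3]
(B,S): not NE [P1→C gives 9>4; P2→Q gives 9>8]
(C,P): not NE [P2→R gives 9>8]
(C,Q): not NE [P2→R gives 9>3]
(C,R): not NE [P1→B gives 7>4]
(C,S): not NE [P2→R gives 9>2]

No pure NE.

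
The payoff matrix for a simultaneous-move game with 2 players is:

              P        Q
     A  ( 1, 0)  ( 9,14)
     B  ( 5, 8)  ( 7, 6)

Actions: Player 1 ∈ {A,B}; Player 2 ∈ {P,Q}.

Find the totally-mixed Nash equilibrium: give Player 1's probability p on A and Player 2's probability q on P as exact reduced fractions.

(p,q) = (1/8, 1/3)

P1 indiff ⇒ q·1+(1-q)·9 = q·5+(1-q)·7 ⇒ q(-4) = (1-q)(-2) ⇒ q = 1/3
P2 indiff ⇒ p·0+(1-p)·8 = p·14+(1-p)·6 ⇒ p(-14) = (1-p)(-2) ⇒ p = 1/8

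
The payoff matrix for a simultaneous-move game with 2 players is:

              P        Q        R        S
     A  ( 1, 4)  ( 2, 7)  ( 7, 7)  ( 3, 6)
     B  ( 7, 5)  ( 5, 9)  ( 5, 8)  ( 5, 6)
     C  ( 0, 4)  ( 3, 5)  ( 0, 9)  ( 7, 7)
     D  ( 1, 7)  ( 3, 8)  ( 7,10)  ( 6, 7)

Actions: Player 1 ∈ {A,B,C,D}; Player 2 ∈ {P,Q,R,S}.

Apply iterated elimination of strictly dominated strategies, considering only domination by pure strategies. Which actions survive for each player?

P2 drop P (Q beats it: A:7>4 B:9>5 C:5>4 D:8>7)
P2 drop S (R beats it: A:7>6 B:8>6 C:9>7 D:10>7)
P1 drop C (B beats it: Q:5>3 R:5>0)
P1→{A,B,D} P2→{Q,R}

IESDS → P1:{A,B,D} P2:{Q,R}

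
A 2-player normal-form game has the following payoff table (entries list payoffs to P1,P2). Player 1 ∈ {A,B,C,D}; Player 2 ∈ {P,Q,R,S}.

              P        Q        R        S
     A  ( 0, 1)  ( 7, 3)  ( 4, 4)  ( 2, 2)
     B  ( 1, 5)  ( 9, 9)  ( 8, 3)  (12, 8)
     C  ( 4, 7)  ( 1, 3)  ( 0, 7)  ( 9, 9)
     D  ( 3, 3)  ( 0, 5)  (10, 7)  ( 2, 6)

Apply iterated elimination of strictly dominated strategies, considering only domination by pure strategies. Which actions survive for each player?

P1 drop A (B beats it: P:1>0 Q:9>7 R:8>4 S:12>2)
P2 drop P (S beats it: B:8>5 C:9>7 D:6>3)
P1 drop C (B beats it: Q:9>1 R:8>0 S:12>9)
P1→{B,D} P2→{Q,R,S}

Survivors P1:{B,D} P2:{Q,R,S}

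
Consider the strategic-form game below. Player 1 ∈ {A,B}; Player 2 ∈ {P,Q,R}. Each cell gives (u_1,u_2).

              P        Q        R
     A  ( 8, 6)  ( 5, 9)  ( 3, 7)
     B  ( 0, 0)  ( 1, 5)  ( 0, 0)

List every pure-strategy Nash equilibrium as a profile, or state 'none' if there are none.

Nash profiles: (A,Q)

(A,P): not NE [P2→Q gives 9>6]
(A,Q): NE
(A,R): not NE [P2→Q gives 9>7]
(B,P): not NE [P1→A gives 8>0; P2→Q gives 5>0]
(B,Q): not NE [P1→A gives 5>1]
(B,R): not NE [P1→A gives 3>0; P2→Q gives 5>0]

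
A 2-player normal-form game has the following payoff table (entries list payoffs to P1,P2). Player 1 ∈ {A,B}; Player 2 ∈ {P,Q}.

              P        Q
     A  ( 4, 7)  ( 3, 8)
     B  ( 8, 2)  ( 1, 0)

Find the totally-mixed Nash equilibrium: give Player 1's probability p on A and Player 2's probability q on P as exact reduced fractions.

P1 mixes 2/3 on A; P2 mixes 1/3 on P

P1 indiff ⇒ q·4+(1-q)·3 = q·8+(1-q)·1 ⇒ q(-4) = (1-q)(-2) ⇒ q = 1/3
P2 indiff ⇒ p·7+(1-p)·2 = p·8+(1-p)·0 ⇒ p(-1) = (1-p)(-2) ⇒ p = 2/3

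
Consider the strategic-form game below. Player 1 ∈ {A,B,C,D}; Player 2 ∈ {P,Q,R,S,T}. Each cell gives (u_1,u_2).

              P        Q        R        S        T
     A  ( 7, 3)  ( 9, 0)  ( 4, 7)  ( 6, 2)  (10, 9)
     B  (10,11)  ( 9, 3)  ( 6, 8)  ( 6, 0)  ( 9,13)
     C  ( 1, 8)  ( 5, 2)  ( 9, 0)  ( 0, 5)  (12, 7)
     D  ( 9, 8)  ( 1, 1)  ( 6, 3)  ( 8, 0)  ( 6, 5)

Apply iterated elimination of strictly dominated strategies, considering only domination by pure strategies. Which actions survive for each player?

P2 drop Q (P beats it: A:3>0 B:11>3 C:8>2 D:8>1)
P2 drop R (T beats it: A:9>7 B:13>8 C:7>0 D:5>3)
P2 drop S (P beats it: A:3>2 B:11>0 C:8>5 D:8>0)
P1 drop D (B beats it: P:10>9 T:9>6)
P1→{A,B,C} P2→{P,T}

Remaining: P1:{A,B,C} P2:{P,T}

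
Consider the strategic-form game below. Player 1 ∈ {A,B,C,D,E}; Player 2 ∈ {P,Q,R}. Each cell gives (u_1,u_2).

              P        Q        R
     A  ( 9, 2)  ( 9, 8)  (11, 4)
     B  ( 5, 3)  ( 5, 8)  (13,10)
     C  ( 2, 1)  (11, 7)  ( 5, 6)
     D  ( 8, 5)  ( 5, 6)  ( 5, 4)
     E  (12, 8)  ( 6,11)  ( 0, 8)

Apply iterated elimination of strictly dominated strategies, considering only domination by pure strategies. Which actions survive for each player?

Survivors P1:{A,B,C} P2:{Q,R}

P1 drop D (A beats it: P:9>8 Q:9>5 R:11>5)
P2 drop P (Q beats it: A:8>2 B:8>3 C:7>1 E:11>8)
P1 drop E (A beats it: Q:9>6 R:11>0)
P1→{A,B,C} P2→{Q,R}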